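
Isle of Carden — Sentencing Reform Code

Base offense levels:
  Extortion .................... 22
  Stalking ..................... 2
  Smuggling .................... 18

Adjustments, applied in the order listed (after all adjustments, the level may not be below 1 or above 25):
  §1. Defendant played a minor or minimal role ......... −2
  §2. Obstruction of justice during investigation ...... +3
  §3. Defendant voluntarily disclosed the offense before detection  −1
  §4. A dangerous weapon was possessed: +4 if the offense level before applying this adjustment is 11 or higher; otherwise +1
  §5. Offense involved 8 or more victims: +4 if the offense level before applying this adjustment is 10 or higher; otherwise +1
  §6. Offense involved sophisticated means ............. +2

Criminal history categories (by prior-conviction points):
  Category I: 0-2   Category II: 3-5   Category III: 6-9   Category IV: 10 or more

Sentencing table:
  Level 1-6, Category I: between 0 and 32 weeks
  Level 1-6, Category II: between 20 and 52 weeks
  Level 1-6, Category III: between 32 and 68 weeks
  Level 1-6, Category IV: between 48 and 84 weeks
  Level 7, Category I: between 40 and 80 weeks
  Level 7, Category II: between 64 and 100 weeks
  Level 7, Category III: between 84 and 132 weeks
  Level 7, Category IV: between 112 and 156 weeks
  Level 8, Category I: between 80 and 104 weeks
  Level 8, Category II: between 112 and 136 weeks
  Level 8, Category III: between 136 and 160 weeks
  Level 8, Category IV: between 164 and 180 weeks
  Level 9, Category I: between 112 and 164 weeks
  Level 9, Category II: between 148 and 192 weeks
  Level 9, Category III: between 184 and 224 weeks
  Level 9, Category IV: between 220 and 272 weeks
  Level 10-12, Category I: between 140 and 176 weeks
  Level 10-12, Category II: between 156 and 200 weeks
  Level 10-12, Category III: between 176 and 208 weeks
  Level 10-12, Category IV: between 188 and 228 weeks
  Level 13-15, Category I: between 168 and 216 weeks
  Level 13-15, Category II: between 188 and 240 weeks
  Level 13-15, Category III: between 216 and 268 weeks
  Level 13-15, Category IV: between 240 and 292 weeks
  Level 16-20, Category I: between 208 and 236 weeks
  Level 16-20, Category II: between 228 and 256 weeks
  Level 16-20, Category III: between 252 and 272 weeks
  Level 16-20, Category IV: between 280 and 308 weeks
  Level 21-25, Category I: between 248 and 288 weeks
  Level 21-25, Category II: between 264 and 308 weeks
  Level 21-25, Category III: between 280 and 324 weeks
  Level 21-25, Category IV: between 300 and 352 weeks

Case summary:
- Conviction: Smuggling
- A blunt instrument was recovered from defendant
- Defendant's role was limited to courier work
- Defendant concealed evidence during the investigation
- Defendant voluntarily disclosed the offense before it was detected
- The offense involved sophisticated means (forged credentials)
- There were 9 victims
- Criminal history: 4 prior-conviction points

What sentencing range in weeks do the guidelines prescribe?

Base offense level for smuggling: 18.
§1 applies: 18 − 2 = 16.
§2 applies: 16 + 3 = 19.
§3 applies: 19 − 1 = 18.
§4 applies (level before this adjustment is 18 ≥ 11, so +4): 18 + 4 = 22.
§5 applies (level before this adjustment is 22 ≥ 10, so +4): 22 + 4 = 26.
§6 applies: 26 + 2 = 28.
Level 28 exceeds the maximum of 25; capped at 25.
Final offense level: 25.
Criminal history: 4 prior points → Category II (3-5).
Level 25 falls in the 21-25 band.
Grid: Level 21-25 × Category II = 264-308 weeks.

264-308 weeks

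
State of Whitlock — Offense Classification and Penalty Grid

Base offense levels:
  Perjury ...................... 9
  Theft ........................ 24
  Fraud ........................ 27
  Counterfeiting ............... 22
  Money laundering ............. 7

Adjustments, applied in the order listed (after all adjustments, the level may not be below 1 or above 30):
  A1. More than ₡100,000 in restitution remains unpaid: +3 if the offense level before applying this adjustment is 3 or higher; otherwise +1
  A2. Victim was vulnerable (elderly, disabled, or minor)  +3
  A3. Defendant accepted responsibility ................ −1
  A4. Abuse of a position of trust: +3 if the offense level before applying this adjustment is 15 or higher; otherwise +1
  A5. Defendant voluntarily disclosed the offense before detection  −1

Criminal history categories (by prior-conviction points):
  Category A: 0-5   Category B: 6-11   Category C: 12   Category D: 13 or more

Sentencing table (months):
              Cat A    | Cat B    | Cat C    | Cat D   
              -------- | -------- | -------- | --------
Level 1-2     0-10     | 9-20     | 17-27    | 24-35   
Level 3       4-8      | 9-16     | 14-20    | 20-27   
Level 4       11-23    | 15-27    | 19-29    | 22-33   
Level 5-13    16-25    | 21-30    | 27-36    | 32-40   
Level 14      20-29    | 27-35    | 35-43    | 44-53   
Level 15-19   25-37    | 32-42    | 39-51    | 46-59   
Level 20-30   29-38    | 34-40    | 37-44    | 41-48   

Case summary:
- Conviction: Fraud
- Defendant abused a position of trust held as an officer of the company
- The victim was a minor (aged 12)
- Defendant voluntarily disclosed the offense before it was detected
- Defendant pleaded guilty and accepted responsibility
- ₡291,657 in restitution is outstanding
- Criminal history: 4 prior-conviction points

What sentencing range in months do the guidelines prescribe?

Base offense level for fraud: 27.
A1 applies (level before this adjustment is 27 ≥ 3, so +3): 27 + 3 = 30.
A2 applies: 30 + 3 = 33.
A3 applies: 33 − 1 = 32.
A4 applies (level before this adjustment is 32 ≥ 15, so +3): 32 + 3 = 35.
A5 applies: 35 − 1 = 34.
Level 34 exceeds the maximum of 30; capped at 30.
Final offense level: 30.
Criminal history: 4 prior points → Category A (0-5).
Level 30 falls in the 20-30 band.
Grid: Level 20-30 × Category A = 29-38 months.

29-38 months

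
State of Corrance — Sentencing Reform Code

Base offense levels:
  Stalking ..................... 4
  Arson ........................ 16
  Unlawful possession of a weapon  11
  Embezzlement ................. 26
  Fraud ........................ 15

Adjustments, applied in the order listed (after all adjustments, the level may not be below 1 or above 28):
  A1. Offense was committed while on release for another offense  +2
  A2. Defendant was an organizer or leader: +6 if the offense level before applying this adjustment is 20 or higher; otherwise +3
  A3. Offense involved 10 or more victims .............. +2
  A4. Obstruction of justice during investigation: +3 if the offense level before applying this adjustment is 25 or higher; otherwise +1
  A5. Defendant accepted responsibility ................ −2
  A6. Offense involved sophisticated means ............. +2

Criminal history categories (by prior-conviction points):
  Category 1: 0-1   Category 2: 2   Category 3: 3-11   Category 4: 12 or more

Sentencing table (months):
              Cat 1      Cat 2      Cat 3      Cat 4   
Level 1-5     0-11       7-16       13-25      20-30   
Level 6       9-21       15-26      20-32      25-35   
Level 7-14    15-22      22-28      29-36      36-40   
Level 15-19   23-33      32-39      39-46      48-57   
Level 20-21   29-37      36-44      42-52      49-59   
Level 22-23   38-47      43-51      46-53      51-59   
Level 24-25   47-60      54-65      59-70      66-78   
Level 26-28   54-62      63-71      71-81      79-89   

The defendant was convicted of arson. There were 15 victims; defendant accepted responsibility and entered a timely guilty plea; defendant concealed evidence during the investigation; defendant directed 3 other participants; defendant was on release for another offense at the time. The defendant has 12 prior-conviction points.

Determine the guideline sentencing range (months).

51-59 months

Base offense level for arson: 16.
A1 applies: 16 + 2 = 18.
A2 applies (level before this adjustment is 18 < 20, so +3): 18 + 3 = 21.
A3 applies: 21 + 2 = 23.
A4 applies (level before this adjustment is 23 < 25, so +1): 23 + 1 = 24.
A5 applies: 24 − 2 = 22.
A6 does not apply.
Final offense level: 22.
Criminal history: 12 prior points → Category 4 (12+).
Level 22 falls in the 22-23 band.
Grid: Level 22-23 × Category 4 = 51-59 months.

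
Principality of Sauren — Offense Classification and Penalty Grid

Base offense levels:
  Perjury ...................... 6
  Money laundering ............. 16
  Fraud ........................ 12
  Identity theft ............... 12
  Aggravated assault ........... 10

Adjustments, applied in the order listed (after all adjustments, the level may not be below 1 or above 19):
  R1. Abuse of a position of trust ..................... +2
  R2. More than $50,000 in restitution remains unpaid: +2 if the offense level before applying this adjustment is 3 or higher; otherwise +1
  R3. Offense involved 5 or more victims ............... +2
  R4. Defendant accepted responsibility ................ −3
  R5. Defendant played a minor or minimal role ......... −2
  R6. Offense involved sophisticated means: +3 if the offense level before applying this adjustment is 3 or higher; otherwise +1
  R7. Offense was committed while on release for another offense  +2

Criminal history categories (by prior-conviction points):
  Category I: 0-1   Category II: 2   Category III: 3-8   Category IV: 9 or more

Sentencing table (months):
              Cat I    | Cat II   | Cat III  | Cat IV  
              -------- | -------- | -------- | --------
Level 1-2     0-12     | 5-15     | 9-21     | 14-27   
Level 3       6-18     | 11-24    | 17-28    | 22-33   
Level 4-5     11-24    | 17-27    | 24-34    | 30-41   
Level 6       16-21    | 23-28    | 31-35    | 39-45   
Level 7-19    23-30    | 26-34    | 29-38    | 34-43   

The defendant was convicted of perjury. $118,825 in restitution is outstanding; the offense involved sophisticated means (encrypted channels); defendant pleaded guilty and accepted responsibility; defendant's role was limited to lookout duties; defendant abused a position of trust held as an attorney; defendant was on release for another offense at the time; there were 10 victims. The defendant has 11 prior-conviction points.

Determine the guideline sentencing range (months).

Base offense level for perjury: 6.
R1 applies: 6 + 2 = 8.
R2 applies (level before this adjustment is 8 ≥ 3, so +2): 8 + 2 = 10.
R3 applies: 10 + 2 = 12.
R4 applies: 12 − 3 = 9.
R5 applies: 9 − 2 = 7.
R6 applies (level before this adjustment is 7 ≥ 3, so +3): 7 + 3 = 10.
R7 applies: 10 + 2 = 12.
Final offense level: 12.
Criminal history: 11 prior points → Category IV (9+).
Level 12 falls in the 7-19 band.
Grid: Level 7-19 × Category IV = 34-43 months.

34-43 months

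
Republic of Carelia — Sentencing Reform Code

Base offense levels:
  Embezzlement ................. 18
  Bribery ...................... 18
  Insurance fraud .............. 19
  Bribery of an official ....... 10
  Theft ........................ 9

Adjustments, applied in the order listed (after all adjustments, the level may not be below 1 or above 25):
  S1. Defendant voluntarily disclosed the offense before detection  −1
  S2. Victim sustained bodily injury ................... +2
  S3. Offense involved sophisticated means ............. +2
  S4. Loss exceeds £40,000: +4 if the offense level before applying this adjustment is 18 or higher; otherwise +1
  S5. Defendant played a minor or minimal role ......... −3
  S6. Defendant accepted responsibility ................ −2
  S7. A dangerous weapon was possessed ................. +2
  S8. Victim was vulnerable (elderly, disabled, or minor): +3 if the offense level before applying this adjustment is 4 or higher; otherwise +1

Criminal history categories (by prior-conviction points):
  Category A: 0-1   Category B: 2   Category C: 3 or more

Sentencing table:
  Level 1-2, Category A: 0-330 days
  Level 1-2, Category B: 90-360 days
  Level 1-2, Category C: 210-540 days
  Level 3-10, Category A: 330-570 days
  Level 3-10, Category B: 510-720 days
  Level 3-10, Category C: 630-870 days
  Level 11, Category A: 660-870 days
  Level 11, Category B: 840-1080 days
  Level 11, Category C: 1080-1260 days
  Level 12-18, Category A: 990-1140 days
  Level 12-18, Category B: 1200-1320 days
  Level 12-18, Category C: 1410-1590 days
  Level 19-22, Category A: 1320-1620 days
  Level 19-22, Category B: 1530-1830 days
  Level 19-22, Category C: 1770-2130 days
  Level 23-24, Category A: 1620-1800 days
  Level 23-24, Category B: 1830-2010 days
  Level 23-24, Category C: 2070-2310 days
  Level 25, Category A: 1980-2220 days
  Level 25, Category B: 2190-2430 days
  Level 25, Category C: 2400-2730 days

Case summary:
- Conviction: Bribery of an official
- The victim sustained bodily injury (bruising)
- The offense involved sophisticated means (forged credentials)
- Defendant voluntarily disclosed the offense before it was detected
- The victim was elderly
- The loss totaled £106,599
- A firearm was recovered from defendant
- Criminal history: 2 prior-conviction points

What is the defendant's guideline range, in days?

Base offense level for bribery of an official: 10.
S1 applies: 10 − 1 = 9.
S2 applies: 9 + 2 = 11.
S3 applies: 11 + 2 = 13.
S4 applies (level before this adjustment is 13 < 18, so +1): 13 + 1 = 14.
S5 does not apply.
S6 does not apply.
S7 applies: 14 + 2 = 16.
S8 applies (level before this adjustment is 16 ≥ 4, so +3): 16 + 3 = 19.
Final offense level: 19.
Criminal history: 2 prior points → Category B (2).
Level 19 falls in the 19-22 band.
Grid: Level 19-22 × Category B = 1530-1830 days.

1530-1830 days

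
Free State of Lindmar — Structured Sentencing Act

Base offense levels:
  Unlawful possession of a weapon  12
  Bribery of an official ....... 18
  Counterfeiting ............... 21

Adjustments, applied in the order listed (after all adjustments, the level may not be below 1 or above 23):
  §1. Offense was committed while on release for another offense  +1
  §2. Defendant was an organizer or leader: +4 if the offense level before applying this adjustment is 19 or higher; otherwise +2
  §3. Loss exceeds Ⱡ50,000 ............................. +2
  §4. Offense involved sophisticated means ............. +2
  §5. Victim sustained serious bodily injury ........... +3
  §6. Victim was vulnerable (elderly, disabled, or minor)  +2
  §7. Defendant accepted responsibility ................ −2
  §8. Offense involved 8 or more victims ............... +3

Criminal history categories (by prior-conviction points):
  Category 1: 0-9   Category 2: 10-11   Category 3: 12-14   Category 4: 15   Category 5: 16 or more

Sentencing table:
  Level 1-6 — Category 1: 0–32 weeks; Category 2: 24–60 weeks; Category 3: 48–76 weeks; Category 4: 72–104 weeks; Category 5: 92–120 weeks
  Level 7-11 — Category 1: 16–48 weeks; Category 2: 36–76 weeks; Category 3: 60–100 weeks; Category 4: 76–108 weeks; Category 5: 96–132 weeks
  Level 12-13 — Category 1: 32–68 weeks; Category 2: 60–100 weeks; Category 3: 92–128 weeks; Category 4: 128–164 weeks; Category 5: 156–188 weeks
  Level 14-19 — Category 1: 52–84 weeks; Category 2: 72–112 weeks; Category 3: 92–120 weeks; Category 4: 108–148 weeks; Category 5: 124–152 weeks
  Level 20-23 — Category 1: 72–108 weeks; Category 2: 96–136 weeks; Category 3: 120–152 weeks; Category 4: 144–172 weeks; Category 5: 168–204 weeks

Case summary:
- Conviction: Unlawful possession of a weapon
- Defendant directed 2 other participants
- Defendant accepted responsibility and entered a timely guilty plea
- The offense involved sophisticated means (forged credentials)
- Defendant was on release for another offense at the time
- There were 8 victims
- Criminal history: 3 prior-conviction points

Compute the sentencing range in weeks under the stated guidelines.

Base offense level for unlawful possession of a weapon: 12.
§1 applies: 12 + 1 = 13.
§2 applies (level before this adjustment is 13 < 19, so +2): 13 + 2 = 15.
§3 does not apply.
§4 applies: 15 + 2 = 17.
§5 does not apply.
§6 does not apply.
§7 applies: 17 − 2 = 15.
§8 applies: 15 + 3 = 18.
Final offense level: 18.
Criminal history: 3 prior points → Category 1 (0-9).
Level 18 falls in the 14-19 band.
Grid: Level 14-19 × Category 1 = 52-84 weeks.

52-84 weeks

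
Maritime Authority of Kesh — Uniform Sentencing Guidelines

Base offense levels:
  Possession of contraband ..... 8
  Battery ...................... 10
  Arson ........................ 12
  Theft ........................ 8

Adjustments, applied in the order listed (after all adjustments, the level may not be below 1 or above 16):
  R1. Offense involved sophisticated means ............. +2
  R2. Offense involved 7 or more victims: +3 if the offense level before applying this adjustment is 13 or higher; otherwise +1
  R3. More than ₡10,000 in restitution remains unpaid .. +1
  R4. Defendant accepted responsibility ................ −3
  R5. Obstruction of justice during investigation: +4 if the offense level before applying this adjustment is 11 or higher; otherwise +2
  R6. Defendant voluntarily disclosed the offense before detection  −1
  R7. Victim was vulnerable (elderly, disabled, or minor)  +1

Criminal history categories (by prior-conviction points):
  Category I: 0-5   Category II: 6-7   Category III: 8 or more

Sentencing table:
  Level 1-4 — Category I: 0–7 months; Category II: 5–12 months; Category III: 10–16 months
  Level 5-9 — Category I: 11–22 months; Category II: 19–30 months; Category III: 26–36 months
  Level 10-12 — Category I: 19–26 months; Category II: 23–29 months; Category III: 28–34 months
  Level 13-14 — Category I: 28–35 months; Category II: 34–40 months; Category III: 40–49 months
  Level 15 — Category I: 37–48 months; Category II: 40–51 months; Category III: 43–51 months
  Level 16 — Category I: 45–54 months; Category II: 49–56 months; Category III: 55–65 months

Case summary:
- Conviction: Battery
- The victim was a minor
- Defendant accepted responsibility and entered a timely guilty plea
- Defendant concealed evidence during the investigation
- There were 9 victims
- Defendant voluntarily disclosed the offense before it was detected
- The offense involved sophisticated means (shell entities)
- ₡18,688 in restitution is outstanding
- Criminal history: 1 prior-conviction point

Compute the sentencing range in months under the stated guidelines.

37-48 months

Base offense level for battery: 10.
R1 applies: 10 + 2 = 12.
R2 applies (level before this adjustment is 12 < 13, so +1): 12 + 1 = 13.
R3 applies: 13 + 1 = 14.
R4 applies: 14 − 3 = 11.
R5 applies (level before this adjustment is 11 ≥ 11, so +4): 11 + 4 = 15.
R6 applies: 15 − 1 = 14.
R7 applies: 14 + 1 = 15.
Final offense level: 15.
Criminal history: 1 prior point → Category I (0-5).
Level 15 falls in the 15 band.
Grid: Level 15 × Category I = 37-48 months.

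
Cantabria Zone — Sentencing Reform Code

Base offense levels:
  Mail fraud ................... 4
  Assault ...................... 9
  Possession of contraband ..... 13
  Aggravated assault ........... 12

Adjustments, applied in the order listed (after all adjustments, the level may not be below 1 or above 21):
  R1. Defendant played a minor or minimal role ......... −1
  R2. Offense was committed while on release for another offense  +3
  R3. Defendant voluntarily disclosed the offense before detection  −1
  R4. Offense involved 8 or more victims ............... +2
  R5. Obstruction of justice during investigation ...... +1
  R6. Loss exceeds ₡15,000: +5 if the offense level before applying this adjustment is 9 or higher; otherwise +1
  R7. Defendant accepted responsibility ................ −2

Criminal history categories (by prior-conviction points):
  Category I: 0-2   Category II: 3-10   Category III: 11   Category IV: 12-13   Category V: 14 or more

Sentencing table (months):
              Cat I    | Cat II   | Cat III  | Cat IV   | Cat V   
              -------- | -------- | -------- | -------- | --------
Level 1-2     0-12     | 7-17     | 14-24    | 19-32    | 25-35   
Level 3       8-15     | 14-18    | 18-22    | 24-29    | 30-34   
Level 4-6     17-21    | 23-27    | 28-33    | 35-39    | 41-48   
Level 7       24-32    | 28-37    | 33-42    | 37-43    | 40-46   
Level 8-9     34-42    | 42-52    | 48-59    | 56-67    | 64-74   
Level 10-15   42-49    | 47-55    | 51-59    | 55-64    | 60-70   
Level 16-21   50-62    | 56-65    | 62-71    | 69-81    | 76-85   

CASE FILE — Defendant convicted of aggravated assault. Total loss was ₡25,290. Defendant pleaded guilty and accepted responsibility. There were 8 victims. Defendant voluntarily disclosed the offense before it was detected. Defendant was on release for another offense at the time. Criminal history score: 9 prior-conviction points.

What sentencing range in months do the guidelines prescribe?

56-65 months

Base offense level for aggravated assault: 12.
R2 applies: 12 + 3 = 15.
R3 applies: 15 − 1 = 14.
R4 applies: 14 + 2 = 16.
R5 does not apply.
R6 applies (level before this adjustment is 16 ≥ 9, so +5): 16 + 5 = 21.
R7 applies: 21 − 2 = 19.
Final offense level: 19.
Criminal history: 9 prior points → Category II (3-10).
Level 19 falls in the 16-21 band.
Grid: Level 16-21 × Category II = 56-65 months.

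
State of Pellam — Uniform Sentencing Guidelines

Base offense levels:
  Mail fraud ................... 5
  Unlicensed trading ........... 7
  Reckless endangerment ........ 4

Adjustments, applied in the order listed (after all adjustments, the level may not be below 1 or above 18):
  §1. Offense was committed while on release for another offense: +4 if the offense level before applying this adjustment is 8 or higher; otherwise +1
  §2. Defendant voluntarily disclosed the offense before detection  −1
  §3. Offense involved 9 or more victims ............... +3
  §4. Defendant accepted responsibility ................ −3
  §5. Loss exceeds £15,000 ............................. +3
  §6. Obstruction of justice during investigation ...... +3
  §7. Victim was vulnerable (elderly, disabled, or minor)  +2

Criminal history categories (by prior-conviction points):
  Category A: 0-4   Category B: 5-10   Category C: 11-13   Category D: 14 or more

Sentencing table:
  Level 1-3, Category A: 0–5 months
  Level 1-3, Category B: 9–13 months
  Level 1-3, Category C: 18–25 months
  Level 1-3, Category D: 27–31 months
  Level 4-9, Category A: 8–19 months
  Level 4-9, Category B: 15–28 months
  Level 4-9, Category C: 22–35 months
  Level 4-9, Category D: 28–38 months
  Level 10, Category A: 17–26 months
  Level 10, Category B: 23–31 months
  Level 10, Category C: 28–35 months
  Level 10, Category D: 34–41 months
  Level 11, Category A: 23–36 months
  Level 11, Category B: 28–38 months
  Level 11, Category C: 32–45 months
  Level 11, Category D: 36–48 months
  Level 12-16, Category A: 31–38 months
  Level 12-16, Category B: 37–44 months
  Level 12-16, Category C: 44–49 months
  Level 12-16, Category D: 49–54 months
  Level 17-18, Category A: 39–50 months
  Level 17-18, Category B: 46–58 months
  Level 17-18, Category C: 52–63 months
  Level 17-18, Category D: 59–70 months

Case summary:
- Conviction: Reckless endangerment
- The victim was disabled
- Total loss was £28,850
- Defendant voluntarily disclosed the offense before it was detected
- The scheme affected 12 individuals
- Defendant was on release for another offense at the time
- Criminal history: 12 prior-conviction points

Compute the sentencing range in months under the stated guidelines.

44-49 months

Base offense level for reckless endangerment: 4.
§1 applies (level before this adjustment is 4 < 8, so +1): 4 + 1 = 5.
§2 applies: 5 − 1 = 4.
§3 applies: 4 + 3 = 7.
§5 applies: 7 + 3 = 10.
§6 does not apply.
§7 applies: 10 + 2 = 12.
Final offense level: 12.
Criminal history: 12 prior points → Category C (11-13).
Level 12 falls in the 12-16 band.
Grid: Level 12-16 × Category C = 44-49 months.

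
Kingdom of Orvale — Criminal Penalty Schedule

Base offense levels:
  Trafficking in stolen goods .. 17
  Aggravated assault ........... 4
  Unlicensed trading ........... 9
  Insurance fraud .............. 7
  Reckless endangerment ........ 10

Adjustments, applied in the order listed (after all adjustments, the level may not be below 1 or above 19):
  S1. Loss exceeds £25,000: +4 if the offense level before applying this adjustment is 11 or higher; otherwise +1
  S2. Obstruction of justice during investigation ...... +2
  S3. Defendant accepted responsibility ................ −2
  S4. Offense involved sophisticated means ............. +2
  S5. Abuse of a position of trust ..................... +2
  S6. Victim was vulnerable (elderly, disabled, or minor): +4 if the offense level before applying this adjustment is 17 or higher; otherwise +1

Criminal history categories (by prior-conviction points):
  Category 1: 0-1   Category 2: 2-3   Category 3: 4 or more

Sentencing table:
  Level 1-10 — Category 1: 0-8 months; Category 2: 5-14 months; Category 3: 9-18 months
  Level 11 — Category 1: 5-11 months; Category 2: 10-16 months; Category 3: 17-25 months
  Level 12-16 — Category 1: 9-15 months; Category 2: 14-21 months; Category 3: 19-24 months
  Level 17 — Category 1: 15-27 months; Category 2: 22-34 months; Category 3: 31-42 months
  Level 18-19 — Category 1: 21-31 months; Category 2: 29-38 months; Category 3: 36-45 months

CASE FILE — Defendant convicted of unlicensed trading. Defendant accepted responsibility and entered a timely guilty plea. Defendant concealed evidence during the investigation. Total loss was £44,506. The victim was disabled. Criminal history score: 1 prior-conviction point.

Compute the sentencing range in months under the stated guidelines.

Base offense level for unlicensed trading: 9.
S1 applies (level before this adjustment is 9 < 11, so +1): 9 + 1 = 10.
S2 applies: 10 + 2 = 12.
S3 applies: 12 − 2 = 10.
S4 does not apply.
S5 does not apply.
S6 applies (level before this adjustment is 10 < 17, so +1): 10 + 1 = 11.
Final offense level: 11.
Criminal history: 1 prior point → Category 1 (0-1).
Level 11 falls in the 11 band.
Grid: Level 11 × Category 1 = 5-11 months.

5-11 months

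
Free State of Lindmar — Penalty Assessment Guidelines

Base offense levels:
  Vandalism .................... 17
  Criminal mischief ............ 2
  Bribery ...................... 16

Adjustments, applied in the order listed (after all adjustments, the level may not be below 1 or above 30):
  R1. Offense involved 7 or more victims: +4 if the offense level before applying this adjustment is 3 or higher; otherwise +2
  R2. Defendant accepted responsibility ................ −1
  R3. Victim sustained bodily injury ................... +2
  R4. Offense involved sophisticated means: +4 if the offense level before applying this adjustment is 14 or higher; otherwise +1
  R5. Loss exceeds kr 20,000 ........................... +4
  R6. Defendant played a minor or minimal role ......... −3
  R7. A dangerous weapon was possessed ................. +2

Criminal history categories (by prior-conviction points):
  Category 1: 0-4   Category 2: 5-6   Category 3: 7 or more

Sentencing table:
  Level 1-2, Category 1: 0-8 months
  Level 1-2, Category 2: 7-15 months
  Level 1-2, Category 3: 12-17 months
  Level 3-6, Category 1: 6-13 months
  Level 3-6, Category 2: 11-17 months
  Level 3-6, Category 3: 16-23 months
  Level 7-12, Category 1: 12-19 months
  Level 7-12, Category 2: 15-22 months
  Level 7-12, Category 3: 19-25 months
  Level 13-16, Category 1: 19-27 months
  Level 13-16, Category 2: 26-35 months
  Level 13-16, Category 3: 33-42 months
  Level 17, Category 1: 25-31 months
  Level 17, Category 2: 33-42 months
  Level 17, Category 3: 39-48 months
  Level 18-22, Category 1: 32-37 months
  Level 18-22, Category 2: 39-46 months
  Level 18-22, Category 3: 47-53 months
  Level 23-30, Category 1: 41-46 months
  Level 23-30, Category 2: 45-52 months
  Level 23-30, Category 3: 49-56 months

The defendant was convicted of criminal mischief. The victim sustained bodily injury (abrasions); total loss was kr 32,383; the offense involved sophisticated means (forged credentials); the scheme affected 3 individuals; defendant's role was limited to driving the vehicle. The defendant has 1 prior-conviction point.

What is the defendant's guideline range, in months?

Base offense level for criminal mischief: 2.
R3 applies: 2 + 2 = 4.
R4 applies (level before this adjustment is 4 < 14, so +1): 4 + 1 = 5.
R5 applies: 5 + 4 = 9.
R6 applies: 9 − 3 = 6.
Final offense level: 6.
Criminal history: 1 prior point → Category 1 (0-4).
Level 6 falls in the 3-6 band.
Grid: Level 3-6 × Category 1 = 6-13 months.

6-13 months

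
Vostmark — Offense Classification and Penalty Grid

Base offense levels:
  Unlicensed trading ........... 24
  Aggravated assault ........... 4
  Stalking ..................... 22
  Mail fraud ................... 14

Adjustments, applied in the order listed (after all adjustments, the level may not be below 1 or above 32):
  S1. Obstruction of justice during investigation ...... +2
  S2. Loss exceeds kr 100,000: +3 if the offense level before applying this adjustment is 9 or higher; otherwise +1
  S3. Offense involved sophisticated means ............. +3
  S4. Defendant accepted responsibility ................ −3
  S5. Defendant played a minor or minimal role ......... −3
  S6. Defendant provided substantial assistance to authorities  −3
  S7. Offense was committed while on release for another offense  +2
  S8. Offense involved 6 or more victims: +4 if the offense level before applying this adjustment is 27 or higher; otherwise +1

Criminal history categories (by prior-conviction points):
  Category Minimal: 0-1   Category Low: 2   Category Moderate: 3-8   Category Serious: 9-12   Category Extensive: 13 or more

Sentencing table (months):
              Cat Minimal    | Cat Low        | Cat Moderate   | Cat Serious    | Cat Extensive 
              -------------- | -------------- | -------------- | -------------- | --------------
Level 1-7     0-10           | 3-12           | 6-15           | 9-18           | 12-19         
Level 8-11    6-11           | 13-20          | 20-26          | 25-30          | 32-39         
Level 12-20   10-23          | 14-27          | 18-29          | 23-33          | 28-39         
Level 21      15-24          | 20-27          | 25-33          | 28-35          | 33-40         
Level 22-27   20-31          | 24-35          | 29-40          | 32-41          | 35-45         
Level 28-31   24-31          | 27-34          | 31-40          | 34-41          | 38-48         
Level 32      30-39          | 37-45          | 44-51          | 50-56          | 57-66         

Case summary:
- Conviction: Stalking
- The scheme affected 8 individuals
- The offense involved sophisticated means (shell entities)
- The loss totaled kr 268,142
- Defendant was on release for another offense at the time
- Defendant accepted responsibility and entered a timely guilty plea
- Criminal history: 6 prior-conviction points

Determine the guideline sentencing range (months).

Base offense level for stalking: 22.
S1 does not apply.
S2 applies (level before this adjustment is 22 ≥ 9, so +3): 22 + 3 = 25.
S3 applies: 25 + 3 = 28.
S4 applies: 28 − 3 = 25.
S5 does not apply.
S7 applies: 25 + 2 = 27.
S8 applies (level before this adjustment is 27 ≥ 27, so +4): 27 + 4 = 31.
Final offense level: 31.
Criminal history: 6 prior points → Category Moderate (3-8).
Level 31 falls in the 28-31 band.
Grid: Level 28-31 × Category Moderate = 31-40 months.

31-40 months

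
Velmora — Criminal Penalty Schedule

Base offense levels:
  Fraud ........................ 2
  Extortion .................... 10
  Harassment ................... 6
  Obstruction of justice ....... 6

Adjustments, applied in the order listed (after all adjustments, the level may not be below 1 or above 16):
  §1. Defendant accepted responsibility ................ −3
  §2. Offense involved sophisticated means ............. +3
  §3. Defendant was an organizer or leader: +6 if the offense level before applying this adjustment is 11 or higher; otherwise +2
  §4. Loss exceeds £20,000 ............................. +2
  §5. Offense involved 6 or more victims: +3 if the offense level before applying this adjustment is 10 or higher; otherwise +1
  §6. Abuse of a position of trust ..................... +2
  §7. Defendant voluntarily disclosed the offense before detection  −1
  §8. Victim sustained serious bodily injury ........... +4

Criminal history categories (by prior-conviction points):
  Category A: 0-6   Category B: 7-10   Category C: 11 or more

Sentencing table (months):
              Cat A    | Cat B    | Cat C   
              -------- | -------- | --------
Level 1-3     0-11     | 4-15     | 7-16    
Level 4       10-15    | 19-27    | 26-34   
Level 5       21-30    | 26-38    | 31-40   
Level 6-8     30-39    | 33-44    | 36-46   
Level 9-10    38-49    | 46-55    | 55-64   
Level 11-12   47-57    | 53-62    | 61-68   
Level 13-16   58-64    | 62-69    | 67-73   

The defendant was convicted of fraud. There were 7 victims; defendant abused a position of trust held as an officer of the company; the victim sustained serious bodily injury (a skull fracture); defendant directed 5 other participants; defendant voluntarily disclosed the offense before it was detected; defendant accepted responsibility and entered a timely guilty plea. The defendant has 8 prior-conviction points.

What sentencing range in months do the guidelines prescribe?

Base offense level for fraud: 2.
§1 applies: 2 − 3 = -1.
§3 applies (level before this adjustment is -1 < 11, so +2): -1 + 2 = 1.
§4 does not apply.
§5 applies (level before this adjustment is 1 < 10, so +1): 1 + 1 = 2.
§6 applies: 2 + 2 = 4.
§7 applies: 4 − 1 = 3.
§8 applies: 3 + 4 = 7.
Final offense level: 7.
Criminal history: 8 prior points → Category B (7-10).
Level 7 falls in the 6-8 band.
Grid: Level 6-8 × Category B = 33-44 months.

33-44 months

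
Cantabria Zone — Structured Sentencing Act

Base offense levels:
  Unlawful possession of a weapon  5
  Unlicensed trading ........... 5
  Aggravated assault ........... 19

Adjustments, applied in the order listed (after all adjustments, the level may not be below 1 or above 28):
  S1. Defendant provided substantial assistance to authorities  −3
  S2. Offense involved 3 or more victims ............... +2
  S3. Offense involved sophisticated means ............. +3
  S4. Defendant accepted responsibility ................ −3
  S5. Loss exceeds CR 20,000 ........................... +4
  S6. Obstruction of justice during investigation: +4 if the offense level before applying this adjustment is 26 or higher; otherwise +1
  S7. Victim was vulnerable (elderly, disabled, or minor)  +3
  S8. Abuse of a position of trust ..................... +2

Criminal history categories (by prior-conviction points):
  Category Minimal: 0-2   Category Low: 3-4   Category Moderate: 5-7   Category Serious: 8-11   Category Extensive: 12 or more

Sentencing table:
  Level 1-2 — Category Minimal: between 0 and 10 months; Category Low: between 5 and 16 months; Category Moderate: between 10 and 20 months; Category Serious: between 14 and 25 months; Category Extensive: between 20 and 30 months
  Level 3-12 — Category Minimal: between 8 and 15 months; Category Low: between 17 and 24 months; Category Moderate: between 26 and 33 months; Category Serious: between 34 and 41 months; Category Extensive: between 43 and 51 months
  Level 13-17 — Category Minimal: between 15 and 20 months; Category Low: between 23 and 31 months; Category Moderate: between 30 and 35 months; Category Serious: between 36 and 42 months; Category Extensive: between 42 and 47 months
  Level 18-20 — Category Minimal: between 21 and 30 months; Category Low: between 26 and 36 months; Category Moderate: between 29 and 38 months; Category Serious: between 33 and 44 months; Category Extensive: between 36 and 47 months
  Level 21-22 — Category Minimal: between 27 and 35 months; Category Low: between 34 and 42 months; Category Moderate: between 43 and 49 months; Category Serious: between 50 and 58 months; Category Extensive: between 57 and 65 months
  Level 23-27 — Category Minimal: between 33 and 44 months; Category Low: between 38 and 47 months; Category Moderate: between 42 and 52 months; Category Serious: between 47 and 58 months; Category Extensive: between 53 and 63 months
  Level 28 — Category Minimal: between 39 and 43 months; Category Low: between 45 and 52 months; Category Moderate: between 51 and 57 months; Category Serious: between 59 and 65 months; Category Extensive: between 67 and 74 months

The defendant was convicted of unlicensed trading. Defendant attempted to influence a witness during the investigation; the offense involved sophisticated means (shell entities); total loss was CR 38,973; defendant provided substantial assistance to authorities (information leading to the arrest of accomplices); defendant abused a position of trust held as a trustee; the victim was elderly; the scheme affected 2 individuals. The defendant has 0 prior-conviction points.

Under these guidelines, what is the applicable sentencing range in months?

15-20 months

Base offense level for unlicensed trading: 5.
S1 applies: 5 − 3 = 2.
S2 does not apply.
S3 applies: 2 + 3 = 5.
S5 applies: 5 + 4 = 9.
S6 applies (level before this adjustment is 9 < 26, so +1): 9 + 1 = 10.
S7 applies: 10 + 3 = 13.
S8 applies: 13 + 2 = 15.
Final offense level: 15.
Criminal history: 0 prior points → Category Minimal (0-2).
Level 15 falls in the 13-17 band.
Grid: Level 13-17 × Category Minimal = 15-20 months.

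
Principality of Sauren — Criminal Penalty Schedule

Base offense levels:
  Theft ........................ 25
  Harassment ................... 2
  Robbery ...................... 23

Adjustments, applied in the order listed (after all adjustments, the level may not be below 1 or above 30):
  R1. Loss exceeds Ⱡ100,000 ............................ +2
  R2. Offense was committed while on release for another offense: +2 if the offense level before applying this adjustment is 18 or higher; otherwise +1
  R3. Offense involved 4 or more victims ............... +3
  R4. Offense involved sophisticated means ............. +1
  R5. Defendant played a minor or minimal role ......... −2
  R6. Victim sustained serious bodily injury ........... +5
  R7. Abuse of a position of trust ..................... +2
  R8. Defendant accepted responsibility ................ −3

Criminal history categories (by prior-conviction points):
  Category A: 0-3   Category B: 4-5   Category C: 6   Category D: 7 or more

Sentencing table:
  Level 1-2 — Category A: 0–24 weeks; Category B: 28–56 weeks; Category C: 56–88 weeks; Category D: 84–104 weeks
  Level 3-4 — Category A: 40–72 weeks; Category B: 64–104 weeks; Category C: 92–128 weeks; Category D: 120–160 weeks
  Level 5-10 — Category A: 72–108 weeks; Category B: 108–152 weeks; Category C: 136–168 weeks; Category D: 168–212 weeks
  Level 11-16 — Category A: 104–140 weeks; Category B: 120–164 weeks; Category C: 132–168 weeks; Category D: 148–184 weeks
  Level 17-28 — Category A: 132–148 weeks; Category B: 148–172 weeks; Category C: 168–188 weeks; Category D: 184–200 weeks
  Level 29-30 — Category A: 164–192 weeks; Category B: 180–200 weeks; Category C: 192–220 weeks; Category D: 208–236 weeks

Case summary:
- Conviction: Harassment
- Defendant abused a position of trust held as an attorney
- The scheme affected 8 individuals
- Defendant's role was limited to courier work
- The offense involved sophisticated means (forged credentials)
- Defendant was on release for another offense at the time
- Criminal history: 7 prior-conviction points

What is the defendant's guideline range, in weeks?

Base offense level for harassment: 2.
R1 does not apply.
R2 applies (level before this adjustment is 2 < 18, so +1): 2 + 1 = 3.
R3 applies: 3 + 3 = 6.
R4 applies: 6 + 1 = 7.
R5 applies: 7 − 2 = 5.
R7 applies: 5 + 2 = 7.
R8 does not apply.
Final offense level: 7.
Criminal history: 7 prior points → Category D (7+).
Level 7 falls in the 5-10 band.
Grid: Level 5-10 × Category D = 168-212 weeks.

168-212 weeks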